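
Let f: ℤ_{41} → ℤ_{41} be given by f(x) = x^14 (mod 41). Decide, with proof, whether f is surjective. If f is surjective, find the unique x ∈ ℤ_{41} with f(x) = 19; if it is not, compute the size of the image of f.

21

f(20): Repeated squaring mod 41: 20^1 ≡ 20, 20^2 ≡ 20² = 400 ≡ 31, 20^4 ≡ 31² = 961 ≡ 18, 20^8 ≡ 18² = 324 ≡ 37. Since 14 = 8 + 4 + 2, 20^14 ≡ 37·18·31: 37·18 = 666 ≡ 10, then 10·31 = 310 ≡ 23. So 20^14 ≡ 23 (mod 41).
f(21): Repeated squaring mod 41: 21^1 ≡ 21, 21^2 ≡ 21² = 441 ≡ 31, 21^4 ≡ 31² = 961 ≡ 18, 21^8 ≡ 18² = 324 ≡ 37. Since 14 = 8 + 4 + 2, 21^14 ≡ 37·18·31: 37·18 = 666 ≡ 10, then 10·31 = 310 ≡ 23. So 21^14 ≡ 23 (mod 41).
So f(20) = f(21) = 23 while 20 ≠ 21, therefore f is not injective.
A non-injective map from the 41-element set ℤ_{41} to itself takes at most 40 distinct values, so it cannot be surjective. So f is not surjective.
Since f is not surjective, we determine |image(f)|. Computing x^14 mod 41 for each x (by repeated squaring, reducing mod 41 at every step), the values f(0), f(1), …, f(40) are: 0, 1, 25, 32, 10, 31, 21, 2, 4, 40, 37, 36, 33, 20, 9, 8, 18, 5, 16, 39, 23, 23, 39, 16, 5, 18, 8, 9, 20, 33, 36, 37, 40, 4, 2, 21, 31, 10, 32, 25, 1.
The distinct values are {0, 1, 2, 4, 5, 8, 9, 10, 16, 18, 20, 21, 23, 25, 31, 32, 33, 36, 37, 39, 40}; there are 21 of them.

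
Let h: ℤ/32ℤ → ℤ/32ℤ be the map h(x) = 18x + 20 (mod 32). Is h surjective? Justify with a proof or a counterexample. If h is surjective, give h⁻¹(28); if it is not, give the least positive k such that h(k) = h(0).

16

Recall that surjectivity means every element of the codomain has a preimage under h.
Since gcd(18, 32) = 2, we have 18x ≡ 0 (mod 2) for all x, so h(x) ≡ 0 (mod 2).
But 1 ≢ 0 (mod 2), so 1 ∈ ℤ/32ℤ has no preimage. Thus h is not surjective.
Since h is not surjective, we find the least positive k with h(k) = h(0): this means 18k ≡ 0 (mod 32), i.e. 32 ∣ 18k. Since gcd(18, 32) = 2, dividing through by 2 this holds exactly when 16 ∣ 9k, and as gcd(9, 16) = 1, exactly when 16 ∣ k.
The smallest positive such k is 16.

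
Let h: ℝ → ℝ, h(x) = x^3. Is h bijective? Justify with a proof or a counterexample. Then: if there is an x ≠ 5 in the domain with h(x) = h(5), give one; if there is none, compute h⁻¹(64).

4

On ℝ, x ↦ x^3 is strictly increasing (injective) and for any y ∈ ℝ the 3rd root y^{1/3} lies in ℝ (surjective). So h is bijective.
Since x ↦ x^3 is strictly increasing on ℝ, it is injective there, so no x ≠ 5 in the domain has h(x) = h(5). We therefore compute h⁻¹(64) = 64^{1/3} = 4 (indeed 4^3 = 64).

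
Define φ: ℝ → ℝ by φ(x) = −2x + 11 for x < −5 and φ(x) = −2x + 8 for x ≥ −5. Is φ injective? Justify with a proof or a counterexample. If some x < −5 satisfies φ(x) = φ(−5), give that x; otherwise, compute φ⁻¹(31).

-10

Both pieces are strictly decreasing (slopes −2 and −2), so each is injective on its own interval.
The left piece maps (−∞, −5) onto (21, ∞); the right piece maps [−5, ∞) onto (−∞, 18].
These images are disjoint, so no value is attained by both pieces. So φ is injective.
Because the two images are disjoint, no x < −5 has φ(x) = φ(−5), so we compute φ⁻¹(31): 31 lies in (21, ∞), so solve −2x + 11 = 31: x = (31 − 11)/(−2) = −10.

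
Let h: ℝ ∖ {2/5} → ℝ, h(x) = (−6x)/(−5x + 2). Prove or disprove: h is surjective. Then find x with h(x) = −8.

8/23

If h(x) = 6/5, cross-multiplying gives −5(−6x) = −6(−5x + 2), which simplifies to 0 = −12 — false.  So 6/5 has no preimage and h is not surjective.
Solving h(x) = −8: cross-multiplying gives −6x = −8(−5x + 2), which rearranges to −46x = −16, so x = 8/23.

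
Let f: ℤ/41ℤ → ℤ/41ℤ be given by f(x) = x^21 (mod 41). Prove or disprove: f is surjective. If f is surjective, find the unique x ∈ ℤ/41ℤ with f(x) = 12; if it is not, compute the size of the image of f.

Since 41 is prime, the nonzero elements of ℤ/41ℤ form a cyclic group of order 40.
As gcd(21, 40) = 1, raising to the 21st power is a bijection on this group: if s^21 ≡ t^21 then (st^{−1})^21 = 1, and the only element of order dividing gcd(21, 40) = 1 is 1, so s = t.
With f(0) = 0 this makes f injective on all of ℤ/41ℤ, hence bijective (finite equal-size domain and codomain). In particular f is surjective.
Since f is surjective, we find the preimage of 12. The inverse of x ↦ x^21 on (ℤ/41ℤ)^× is x ↦ x^21, because 21·21 = 441 = 11·40 + 1 ≡ 1 (mod 40) and x^{40} = 1 for x ≠ 0 (Fermat). So f⁻¹(12) = 12^21 mod 41.
Repeated squaring mod 41: 12^1 ≡ 12, 12^2 ≡ 12² = 144 ≡ 21, 12^4 ≡ 21² = 441 ≡ 31, 12^8 ≡ 31² = 961 ≡ 18, 12^16 ≡ 18² = 324 ≡ 37. Since 21 = 16 + 4 + 1, 12^21 ≡ 37·31·12: 37·31 = 1147 ≡ 40, then 40·12 = 480 ≡ 29. So 12^21 ≡ 29 (mod 41).
Hence f⁻¹(12) = 29.

29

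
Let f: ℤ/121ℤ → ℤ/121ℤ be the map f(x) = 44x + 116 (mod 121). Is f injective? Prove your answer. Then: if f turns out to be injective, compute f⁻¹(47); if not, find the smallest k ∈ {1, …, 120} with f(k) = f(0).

11

We have gcd(44, 121) = 11 > 1. Taking a = 0 and b = 11: f(0) = 116 and f(11) = 44·11 + 116 = 600 ≡ 116 (mod 121).
So f(0) = f(11) while 0 ≠ 11, hence f is not injective.
Since f is not injective, we find the least positive k with f(k) = f(0): this means 44k ≡ 0 (mod 121), i.e. 121 ∣ 44k. Since gcd(44, 121) = 11, dividing through by 11 this holds exactly when 11 ∣ 4k, and as gcd(4, 11) = 1, exactly when 11 ∣ k.
The smallest positive such k is 11.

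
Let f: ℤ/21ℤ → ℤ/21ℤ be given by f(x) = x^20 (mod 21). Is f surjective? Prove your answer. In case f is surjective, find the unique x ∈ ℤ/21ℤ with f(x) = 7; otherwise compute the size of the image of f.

8

f(2): Repeated squaring mod 21: 2^1 ≡ 2, 2^2 ≡ 2² = 4, 2^4 ≡ 4² = 16, 2^8 ≡ 16² = 256 ≡ 4, 2^16 ≡ 4² = 16. Since 20 = 16 + 4, 2^20 ≡ 16·16: 16·16 = 256 ≡ 4. So 2^20 ≡ 4 (mod 21).
f(5): Repeated squaring mod 21: 5^1 ≡ 5, 5^2 ≡ 5² = 25 ≡ 4, 5^4 ≡ 4² = 16, 5^8 ≡ 16² = 256 ≡ 4, 5^16 ≡ 4² = 16. Since 20 = 16 + 4, 5^20 ≡ 16·16: 16·16 = 256 ≡ 4. So 5^20 ≡ 4 (mod 21).
So f(2) = f(5) = 4 while 2 ≠ 5, thus f is not injective.
A non-injective map from the 21-element set ℤ/21ℤ to itself takes at most 20 distinct values, so it cannot be surjective. Therefore f is not surjective.
Since f is not surjective, we determine |image(f)|. Computing x^20 mod 21 for each x (by repeated squaring, reducing mod 21 at every step), the values f(0), f(1), …, f(20) are: 0, 1, 4, 9, 16, 4, 15, 7, 1, 18, 16, 16, 18, 1, 7, 15, 4, 16, 9, 4, 1.
The distinct values are {0, 1, 4, 7, 9, 15, 16, 18}; there are 8 of them.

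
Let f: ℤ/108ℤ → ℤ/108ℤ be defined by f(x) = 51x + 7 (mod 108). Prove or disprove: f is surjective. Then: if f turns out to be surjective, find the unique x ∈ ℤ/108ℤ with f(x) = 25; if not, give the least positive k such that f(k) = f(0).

36

Since gcd(51, 108) = 3, we have 51x ≡ 0 (mod 3) for all x, so f(x) ≡ 1 (mod 3).
But 0 ≢ 1 (mod 3), so 0 ∈ ℤ/108ℤ has no preimage. So f is not surjective.
Since f is not surjective, we find the least positive k with f(k) = f(0): this means 51k ≡ 0 (mod 108), i.e. 108 ∣ 51k. Since gcd(51, 108) = 3, dividing through by 3 this holds exactly when 36 ∣ 17k, and as gcd(17, 36) = 1, exactly when 36 ∣ k.
The smallest positive such k is 36.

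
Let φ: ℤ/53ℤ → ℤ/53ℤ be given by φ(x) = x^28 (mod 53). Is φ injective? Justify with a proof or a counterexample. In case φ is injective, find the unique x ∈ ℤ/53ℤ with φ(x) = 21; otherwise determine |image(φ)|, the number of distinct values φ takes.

14

φ(2): Repeated squaring mod 53: 2^1 ≡ 2, 2^2 ≡ 2² = 4, 2^4 ≡ 4² = 16, 2^8 ≡ 16² = 256 ≡ 44, 2^16 ≡ 44² = 1936 ≡ 28. Since 28 = 16 + 8 + 4, 2^28 ≡ 28·44·16: 28·44 = 1232 ≡ 13, then 13·16 = 208 ≡ 49. So 2^28 ≡ 49 (mod 53).
φ(7): Repeated squaring mod 53: 7^1 ≡ 7, 7^2 ≡ 7² = 49, 7^4 ≡ 49² = 2401 ≡ 16, 7^8 ≡ 16² = 256 ≡ 44, 7^16 ≡ 44² = 1936 ≡ 28. Since 28 = 16 + 8 + 4, 7^28 ≡ 28·44·16: 28·44 = 1232 ≡ 13, then 13·16 = 208 ≡ 49. So 7^28 ≡ 49 (mod 53).
So φ(2) = φ(7) = 49 while 2 ≠ 7, hence φ is not injective.
Since φ is not injective, we determine |image(φ)|. Computing x^28 mod 53 for each x (by repeated squaring, reducing mod 53 at every step), the values φ(0), φ(1), …, φ(52) are: 0, 1, 49, 44, 16, 28, 36, 49, 42, 28, 47, 15, 15, 10, 16, 13, 44, 24, 47, 10, 24, 36, 46, 1, 46, 42, 13, 13, 42, 46, 1, 46, 36, 24, 10, 47, 24, 44, 13, 16, 10, 15, 15, 47, 28, 42, 49, 36, 28, 16, 44, 49, 1.
The distinct values are {0, 1, 10, 13, 15, 16, 24, 28, 36, 42, 44, 46, 47, 49}; there are 14 of them.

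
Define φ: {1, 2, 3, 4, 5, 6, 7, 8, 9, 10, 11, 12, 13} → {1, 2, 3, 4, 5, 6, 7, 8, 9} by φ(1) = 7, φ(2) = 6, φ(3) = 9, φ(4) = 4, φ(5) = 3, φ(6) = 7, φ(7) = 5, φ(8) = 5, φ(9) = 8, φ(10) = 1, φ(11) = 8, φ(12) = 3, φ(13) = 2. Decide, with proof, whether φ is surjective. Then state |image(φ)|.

9

Every element of the codomain has a preimage: 1 = φ(10), 2 = φ(13), 3 = φ(5), 4 = φ(4), 5 = φ(7), 6 = φ(2), 7 = φ(1), 8 = φ(9), 9 = φ(3).
Thus φ is surjective.
The image of φ is {1, 2, 3, 4, 5, 6, 7, 8, 9}, which has 9 elements.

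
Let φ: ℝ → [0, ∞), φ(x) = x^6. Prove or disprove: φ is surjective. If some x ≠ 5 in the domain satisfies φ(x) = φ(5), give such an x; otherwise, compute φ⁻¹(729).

-5

For any y ∈ [0, ∞), x = y^{1/6} ∈ ℝ satisfies x^6 = y, so φ is surjective.
For the follow-up, such an x exists: taking x = −5 ∈ ℝ gives φ(−5) = 15625 = φ(5) with −5 ≠ 5.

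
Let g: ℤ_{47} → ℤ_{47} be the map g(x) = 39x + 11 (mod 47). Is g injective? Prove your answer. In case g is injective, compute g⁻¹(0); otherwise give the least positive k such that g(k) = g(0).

19

By definition, g is injective when g(s) = g(t) forces s = t.
Suppose g(s) = g(t) in ℤ_{47}. Then 39s + 11 ≡ 39t + 11 (mod 47), hence 39(s − t) ≡ 0 (mod 47).
Since gcd(39, 47) = 1, 39 is invertible modulo 47, hence s − t ≡ 0 (mod 47), i.e. s = t.
Hence g is injective.
We now compute 39⁻¹ mod 47 explicitly. Euclid's algorithm: 47 = 1·39 + 8, 39 = 4·8 + 7, 8 = 1·7 + 1; back-substituting gives 1 = 41·39 − 34·47, so 39⁻¹ ≡ 41 (mod 47).
Since g is injective, we compute g⁻¹(0): solve 39x + 11 ≡ 0 (mod 47), i.e. 39x ≡ 36 (mod 47).
Multiplying by 39⁻¹ = 41 gives x ≡ 41·36 = 1476 = 31·47 + 19 ≡ 19 (mod 47).
Check: g(19) = 39·19 + 11 = 752 = 16·47 + 0 ≡ 0 (mod 47).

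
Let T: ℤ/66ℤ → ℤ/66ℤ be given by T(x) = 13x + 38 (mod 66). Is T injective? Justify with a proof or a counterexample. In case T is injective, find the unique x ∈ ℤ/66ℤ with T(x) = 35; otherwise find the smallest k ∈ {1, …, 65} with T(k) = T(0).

If T(s) = T(t), then 13s ≡ 13t (mod 66). Because gcd(13, 66) = 1, we may cancel 13 to get s ≡ t (mod 66).
Thus T is injective.
We now compute 13⁻¹ mod 66 explicitly. Euclid's algorithm: 66 = 5·13 + 1; back-substituting gives 1 = 61·13 − 12·66, so 13⁻¹ ≡ 61 (mod 66).
Since T is injective, we find T⁻¹(35): we need 13x ≡ 35 − 38 ≡ 63 (mod 66). Using 13⁻¹ = 61: x ≡ 61·63 = 3843 = 58·66 + 15, so x = 15.
Check: T(15) = 13·15 + 38 = 233 = 3·66 + 35 ≡ 35 (mod 66).

15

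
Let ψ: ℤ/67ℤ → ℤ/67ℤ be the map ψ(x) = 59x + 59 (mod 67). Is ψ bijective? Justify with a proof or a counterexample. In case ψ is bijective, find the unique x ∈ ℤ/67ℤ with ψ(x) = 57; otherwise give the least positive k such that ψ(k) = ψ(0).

If ψ(s) = ψ(t), then 59s ≡ 59t (mod 67). Because gcd(59, 67) = 1, we may cancel 59 to get s ≡ t (mod 67).
We now compute 59⁻¹ mod 67 explicitly. Euclid's algorithm: 67 = 1·59 + 8, 59 = 7·8 + 3, 8 = 2·3 + 2, 3 = 1·2 + 1; back-substituting gives 1 = 25·59 − 22·67, so 59⁻¹ ≡ 25 (mod 67).
Then y ↦ 25(y − 59) is a two-sided inverse to ψ, so every y ∈ ℤ/67ℤ has a preimage.
So ψ is bijective.
Since ψ is bijective, we find ψ⁻¹(57): we need 59x ≡ 57 − 59 ≡ 65 (mod 67). Using 59⁻¹ = 25: x ≡ 25·65 = 1625 = 24·67 + 17, so x = 17.
Check: ψ(17) = 59·17 + 59 = 1062 = 15·67 + 57 ≡ 57 (mod 67).

17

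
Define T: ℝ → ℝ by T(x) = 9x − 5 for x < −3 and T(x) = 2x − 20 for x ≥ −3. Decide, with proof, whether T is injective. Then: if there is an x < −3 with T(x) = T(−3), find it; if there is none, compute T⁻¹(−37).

Both pieces are strictly increasing (slopes 9 and 2), so each is injective on its own interval.
The left piece maps (−∞, −3) onto (−∞, −32); the right piece maps [−3, ∞) onto [−26, ∞).
These images are disjoint, so no value is attained by both pieces. Thus T is injective.
Because the two images are disjoint, no x < −3 has T(x) = T(−3), so we compute T⁻¹(−37): −37 lies in (−∞, −32), so solve 9x − 5 = −37: x = (−37 + 5)/9 = −32/9.

-32/9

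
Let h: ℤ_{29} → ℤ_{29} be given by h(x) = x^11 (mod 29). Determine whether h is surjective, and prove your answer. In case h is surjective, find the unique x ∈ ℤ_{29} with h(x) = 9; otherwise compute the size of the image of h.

Since 29 is prime, the nonzero elements of ℤ_{29} form a cyclic group of order 28.
As gcd(11, 28) = 1, raising to the 11th power is a bijection on this group: if a^11 ≡ b^11 then (ab^{−1})^11 = 1, and the only element of order dividing gcd(11, 28) = 1 is 1, so a = b.
With h(0) = 0 this makes h injective on all of ℤ_{29}, hence bijective (finite equal-size domain and codomain). In particular h is surjective.
Since h is surjective, we find the preimage of 9. The inverse of x ↦ x^11 on (ℤ_{29})^× is x ↦ x^23, because 11·23 = 253 = 9·28 + 1 ≡ 1 (mod 28) and x^{28} = 1 for x ≠ 0 (Fermat). So h⁻¹(9) = 9^23 mod 29.
Repeated squaring mod 29: 9^1 ≡ 9, 9^2 ≡ 9² = 81 ≡ 23, 9^4 ≡ 23² = 529 ≡ 7, 9^8 ≡ 7² = 49 ≡ 20, 9^16 ≡ 20² = 400 ≡ 23. Since 23 = 16 + 4 + 2 + 1, 9^23 ≡ 23·7·23·9: 23·7 = 161 ≡ 16, then 16·23 = 368 ≡ 20, then 20·9 = 180 ≡ 6. So 9^23 ≡ 6 (mod 29).
Hence h⁻¹(9) = 6.

6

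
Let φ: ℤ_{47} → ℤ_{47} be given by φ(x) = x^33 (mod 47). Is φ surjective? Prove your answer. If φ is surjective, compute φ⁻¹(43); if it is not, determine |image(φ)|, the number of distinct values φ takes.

Since 47 is prime, the nonzero elements of ℤ_{47} form a cyclic group of order 46.
As gcd(33, 46) = 1, raising to the 33rd power is a bijection on this group: if a^33 ≡ b^33 then (ab^{−1})^33 = 1, and the only element of order dividing gcd(33, 46) = 1 is 1, so a = b.
With φ(0) = 0 this makes φ injective on all of ℤ_{47}, hence bijective (finite equal-size domain and codomain). In particular φ is surjective.
Since φ is surjective, we find the preimage of 43. The inverse of x ↦ x^33 on (ℤ_{47})^× is x ↦ x^7, because 33·7 = 231 = 5·46 + 1 ≡ 1 (mod 46) and x^{46} = 1 for x ≠ 0 (Fermat). So φ⁻¹(43) = 43^7 mod 47.
Repeated squaring mod 47: 43^1 ≡ 43, 43^2 ≡ 43² = 1849 ≡ 16, 43^4 ≡ 16² = 256 ≡ 21. Since 7 = 4 + 2 + 1, 43^7 ≡ 21·16·43: 21·16 = 336 ≡ 7, then 7·43 = 301 ≡ 19. So 43^7 ≡ 19 (mod 47).
Hence φ⁻¹(43) = 19.

19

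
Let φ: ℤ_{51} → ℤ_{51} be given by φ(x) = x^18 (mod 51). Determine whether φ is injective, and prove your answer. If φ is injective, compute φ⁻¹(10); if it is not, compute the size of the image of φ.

18

φ(7): Repeated squaring mod 51: 7^1 ≡ 7, 7^2 ≡ 7² = 49, 7^4 ≡ 49² = 2401 ≡ 4, 7^8 ≡ 4² = 16, 7^16 ≡ 16² = 256 ≡ 1. Since 18 = 16 + 2, 7^18 ≡ 1·49: 1·49 = 49. So 7^18 ≡ 49 (mod 51).
φ(10): Repeated squaring mod 51: 10^1 ≡ 10, 10^2 ≡ 10² = 100 ≡ 49, 10^4 ≡ 49² = 2401 ≡ 4, 10^8 ≡ 4² = 16, 10^16 ≡ 16² = 256 ≡ 1. Since 18 = 16 + 2, 10^18 ≡ 1·49: 1·49 = 49. So 10^18 ≡ 49 (mod 51).
So φ(7) = φ(10) = 49 while 7 ≠ 10, hence φ is not injective.
Since φ is not injective, we determine |image(φ)|. Computing x^18 mod 51 for each x (by repeated squaring, reducing mod 51 at every step), the values φ(0), φ(1), …, φ(50) are: 0, 1, 4, 9, 16, 25, 36, 49, 13, 30, 49, 19, 42, 16, 43, 21, 1, 34, 18, 4, 43, 33, 25, 19, 15, 13, 13, 15, 19, 25, 33, 43, 4, 18, 34, 1, 21, 43, 16, 42, 19, 49, 30, 13, 49, 36, 25, 16, 9, 4, 1.
The distinct values are {0, 1, 4, 9, 13, 15, 16, 18, 19, 21, 25, 30, 33, 34, 36, 42, 43, 49}; there are 18 of them.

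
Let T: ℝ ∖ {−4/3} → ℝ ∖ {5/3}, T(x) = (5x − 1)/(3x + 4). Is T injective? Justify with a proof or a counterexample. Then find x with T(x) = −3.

Suppose T(s) = T(t). Cross-multiplying: (5s − 1)(3t + 4) = (5t − 1)(3s + 4).
Expanding both sides and cancelling the symmetric terms leaves 23·(s − t) = 0. Since 23 ≠ 0, s = t. Thus T is injective.
Solving T(x) = −3: cross-multiplying gives 5x − 1 = −3(3x + 4), which rearranges to 14x = −11, so x = −11/14.

-11/14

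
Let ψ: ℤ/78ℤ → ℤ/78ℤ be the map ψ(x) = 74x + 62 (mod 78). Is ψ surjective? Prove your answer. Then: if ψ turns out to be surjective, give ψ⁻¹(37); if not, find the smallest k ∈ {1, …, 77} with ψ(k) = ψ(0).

Recall: surjectivity means every element of the codomain has a preimage under ψ.
Since gcd(74, 78) = 2, we have 74x ≡ 0 (mod 2) for all x, so ψ(x) ≡ 0 (mod 2).
But 1 ≢ 0 (mod 2), so 1 ∈ ℤ/78ℤ has no preimage. Therefore ψ is not surjective.
Since ψ is not surjective, we find the least positive k with ψ(k) = ψ(0): this means 74k ≡ 0 (mod 78), i.e. 78 ∣ 74k. Since gcd(74, 78) = 2, dividing through by 2 this holds exactly when 39 ∣ 37k, and as gcd(37, 39) = 1, exactly when 39 ∣ k.
The smallest positive such k is 39.

39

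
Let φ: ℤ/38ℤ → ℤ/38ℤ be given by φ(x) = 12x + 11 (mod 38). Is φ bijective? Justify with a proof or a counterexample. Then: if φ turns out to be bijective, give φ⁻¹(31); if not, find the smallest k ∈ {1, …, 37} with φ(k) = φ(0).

19

Recall: injectivity means: for all x_1, x_2 in the domain, φ(x_1) = φ(x_2) implies x_1 = x_2.
We have gcd(12, 38) = 2 > 1. Taking x_1 = 0 and x_2 = 19: φ(0) = 11 and φ(19) = 12·19 + 11 = 239 ≡ 11 (mod 38).
So φ(0) = φ(19) while 0 ≠ 19, thus φ is not injective, hence not bijective.
Since φ is not bijective, we find the least positive k with φ(k) = φ(0): this means 12k ≡ 0 (mod 38), i.e. 38 ∣ 12k. Since gcd(12, 38) = 2, dividing through by 2 this holds exactly when 19 ∣ 6k, and as gcd(6, 19) = 1, exactly when 19 ∣ k.
The smallest positive such k is 19.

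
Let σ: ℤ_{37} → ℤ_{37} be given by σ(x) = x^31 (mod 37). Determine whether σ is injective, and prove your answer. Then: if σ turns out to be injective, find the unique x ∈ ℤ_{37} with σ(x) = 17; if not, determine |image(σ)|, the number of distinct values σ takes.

Since 37 is prime, the nonzero elements of ℤ_{37} form a cyclic group of order 36.
As gcd(31, 36) = 1, raising to the 31st power is a bijection on this group: if s^31 ≡ t^31 then (st^{−1})^31 = 1, and the only element of order dividing gcd(31, 36) = 1 is 1, so s = t.
With σ(0) = 0 this makes σ injective on all of ℤ_{37}, hence bijective (finite equal-size domain and codomain). In particular σ is injective.
Since σ is injective, we find the preimage of 17. The inverse of x ↦ x^31 on (ℤ_{37})^× is x ↦ x^7, because 31·7 = 217 = 6·36 + 1 ≡ 1 (mod 36) and x^{36} = 1 for x ≠ 0 (Fermat). So σ⁻¹(17) = 17^7 mod 37.
Repeated squaring mod 37: 17^1 ≡ 17, 17^2 ≡ 17² = 289 ≡ 30, 17^4 ≡ 30² = 900 ≡ 12. Since 7 = 4 + 2 + 1, 17^7 ≡ 12·30·17: 12·30 = 360 ≡ 27, then 27·17 = 459 ≡ 15. So 17^7 ≡ 15 (mod 37).
Hence σ⁻¹(17) = 15.

15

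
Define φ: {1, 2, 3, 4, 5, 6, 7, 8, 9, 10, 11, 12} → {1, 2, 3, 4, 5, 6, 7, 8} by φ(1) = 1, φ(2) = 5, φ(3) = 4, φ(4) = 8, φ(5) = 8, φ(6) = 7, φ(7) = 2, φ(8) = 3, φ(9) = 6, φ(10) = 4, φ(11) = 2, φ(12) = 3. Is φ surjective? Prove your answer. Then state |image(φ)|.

Every element of the codomain has a preimage: 1 = φ(1), 2 = φ(7), 3 = φ(8), 4 = φ(3), 5 = φ(2), 6 = φ(9), 7 = φ(6), 8 = φ(4).
Thus φ is surjective.
The image of φ is {1, 2, 3, 4, 5, 6, 7, 8}, which has 8 elements.

8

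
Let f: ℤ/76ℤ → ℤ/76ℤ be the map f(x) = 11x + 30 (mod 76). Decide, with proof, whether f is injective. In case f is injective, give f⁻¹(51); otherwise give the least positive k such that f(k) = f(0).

71

By definition, f is injective if f(a) = f(b) implies a = b.
Suppose f(a) = f(b) in ℤ/76ℤ. Then 11a + 30 ≡ 11b + 30 (mod 76), therefore 11(a − b) ≡ 0 (mod 76).
Since gcd(11, 76) = 1, 11 is invertible modulo 76, hence a − b ≡ 0 (mod 76), i.e. a = b.
Thus f is injective.
We now compute 11⁻¹ mod 76 explicitly. Euclid's algorithm: 76 = 6·11 + 10, 11 = 1·10 + 1; back-substituting gives 1 = 7·11 − 1·76, so 11⁻¹ ≡ 7 (mod 76).
Since f is injective, we compute f⁻¹(51): solve 11x + 30 ≡ 51 (mod 76), i.e. 11x ≡ 21 (mod 76).
Multiplying by 11⁻¹ = 7 gives x ≡ 7·21 = 147 = 1·76 + 71 ≡ 71 (mod 76).
Check: f(71) = 11·71 + 30 = 811 = 10·76 + 51 ≡ 51 (mod 76).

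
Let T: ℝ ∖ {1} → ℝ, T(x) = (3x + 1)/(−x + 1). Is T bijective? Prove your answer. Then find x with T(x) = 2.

1/5

If T(x) = −3, cross-multiplying gives −1(3x + 1) = 3(−x + 1), which simplifies to −1 = 3 — false.  So −3 has no preimage and T is not surjective.
Therefore T is not bijective.
Solving T(x) = 2: cross-multiplying gives 3x + 1 = 2(−x + 1), which rearranges to 5x = 1, so x = 1/5.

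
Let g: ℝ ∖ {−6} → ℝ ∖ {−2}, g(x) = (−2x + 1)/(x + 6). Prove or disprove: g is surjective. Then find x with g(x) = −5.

-31/3

For any y ≠ −2, solving y(x + 6) = −2x + 1 for x gives a well-defined x ≠ −6. So g is surjective.
Solving g(x) = −5: cross-multiplying gives −2x + 1 = −5(x + 6), which rearranges to 3x = −31, so x = −31/3.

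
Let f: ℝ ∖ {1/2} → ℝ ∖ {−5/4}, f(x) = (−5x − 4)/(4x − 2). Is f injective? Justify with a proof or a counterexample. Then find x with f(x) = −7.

18/23

Suppose f(s) = f(t). Cross-multiplying: (−5s − 4)(4t − 2) = (−5t − 4)(4s − 2).
Expanding both sides and cancelling the symmetric terms leaves 26·(s − t) = 0. Since 26 ≠ 0, s = t. So f is injective.
Solving f(x) = −7: cross-multiplying gives −5x − 4 = −7(4x − 2), which rearranges to 23x = 18, so x = 18/23.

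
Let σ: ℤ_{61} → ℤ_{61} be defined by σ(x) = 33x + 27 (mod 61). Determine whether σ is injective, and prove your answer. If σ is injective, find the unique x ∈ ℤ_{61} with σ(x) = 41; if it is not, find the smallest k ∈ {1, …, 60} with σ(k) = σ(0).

If σ(s) = σ(t), then 33s ≡ 33t (mod 61). Because gcd(33, 61) = 1, we may cancel 33 to get s ≡ t (mod 61).
Hence σ is injective.
We now compute 33⁻¹ mod 61 explicitly. Euclid's algorithm: 61 = 1·33 + 28, 33 = 1·28 + 5, 28 = 5·5 + 3, 5 = 1·3 + 2, 3 = 1·2 + 1; back-substituting gives 1 = 37·33 − 20·61, so 33⁻¹ ≡ 37 (mod 61).
Since σ is injective, we compute σ⁻¹(41): solve 33x + 27 ≡ 41 (mod 61), i.e. 33x ≡ 14 (mod 61).
Multiplying by 33⁻¹ = 37 gives x ≡ 37·14 = 518 = 8·61 + 30 ≡ 30 (mod 61).
Check: σ(30) = 33·30 + 27 = 1017 = 16·61 + 41 ≡ 41 (mod 61).

30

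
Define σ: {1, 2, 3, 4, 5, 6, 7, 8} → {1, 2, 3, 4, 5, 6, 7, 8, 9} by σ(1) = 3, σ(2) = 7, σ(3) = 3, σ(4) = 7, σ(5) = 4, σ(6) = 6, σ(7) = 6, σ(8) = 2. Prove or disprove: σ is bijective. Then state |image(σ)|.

5

σ(1) = 3 = σ(3) with 1 ≠ 3, so σ is not injective, hence not bijective.
The image of σ is {2, 3, 4, 6, 7}, which has 5 elements.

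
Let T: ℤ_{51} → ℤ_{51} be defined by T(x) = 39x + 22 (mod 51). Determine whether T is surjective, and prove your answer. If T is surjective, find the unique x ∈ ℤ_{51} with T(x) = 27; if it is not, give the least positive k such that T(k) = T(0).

17

Since gcd(39, 51) = 3, we have 39x ≡ 0 (mod 3) for all x, so T(x) ≡ 1 (mod 3).
But 0 ≢ 1 (mod 3), so 0 ∈ ℤ_{51} has no preimage. Thus T is not surjective.
Since T is not surjective, we find the least positive k with T(k) = T(0): this means 39k ≡ 0 (mod 51), i.e. 51 ∣ 39k. Since gcd(39, 51) = 3, dividing through by 3 this holds exactly when 17 ∣ 13k, and as gcd(13, 17) = 1, exactly when 17 ∣ k.
The smallest positive such k is 17.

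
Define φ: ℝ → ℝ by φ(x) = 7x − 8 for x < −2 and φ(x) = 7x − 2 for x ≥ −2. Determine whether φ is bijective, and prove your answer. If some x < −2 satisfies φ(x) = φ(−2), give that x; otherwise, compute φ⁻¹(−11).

-9/7

Both pieces are strictly increasing (slopes 7 and 7), so each is injective on its own interval.
The left piece maps (−∞, −2) onto (−∞, −22); the right piece maps [−2, ∞) onto [−16, ∞).
The images leave a gap (−22 has no preimage), so φ is not surjective, hence not bijective.
Because the two images are disjoint, no x < −2 has φ(x) = φ(−2), so we compute φ⁻¹(−11): −11 lies in [−16, ∞), so solve 7x − 2 = −11: x = (−11 + 2)/7 = −9/7.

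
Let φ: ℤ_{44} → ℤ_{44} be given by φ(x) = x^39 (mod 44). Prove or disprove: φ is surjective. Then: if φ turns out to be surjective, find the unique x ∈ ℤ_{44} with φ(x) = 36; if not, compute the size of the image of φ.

33

φ(0) = 0^39 = 0.
φ(22): Repeated squaring mod 44: 22^1 ≡ 22, 22^2 ≡ 22² = 484 ≡ 0, 22^4 ≡ 0² = 0, 22^8 ≡ 0² = 0, 22^16 ≡ 0² = 0, 22^32 ≡ 0² = 0. Since 39 = 32 + 4 + 2 + 1, 22^39 ≡ 0·0·0·22: 0·0 = 0, then 0·0 = 0, then 0·22 = 0. So 22^39 ≡ 0 (mod 44).
So φ(0) = φ(22) = 0 while 0 ≠ 22, hence φ is not injective.
A non-injective map from the 44-element set ℤ_{44} to itself takes at most 43 distinct values, so it cannot be surjective. Therefore φ is not surjective.
Since φ is not surjective, we determine |image(φ)|. Computing x^39 mod 44 for each x (by repeated squaring, reducing mod 44 at every step), the values φ(0), φ(1), …, φ(43) are: 0, 1, 28, 15, 36, 9, 24, 19, 40, 5, 32, 11, 12, 17, 4, 3, 20, 13, 8, 7, 16, 21, 0, 23, 28, 37, 36, 31, 24, 41, 40, 27, 32, 33, 12, 39, 4, 25, 20, 35, 8, 29, 16, 43.
The distinct values are {0, 1, 3, 4, 5, 7, 8, 9, 11, 12, 13, 15, 16, 17, 19, 20, 21, 23, 24, 25, 27, 28, 29, 31, 32, 33, 35, 36, 37, 39, 40, 41, 43}; there are 33 of them.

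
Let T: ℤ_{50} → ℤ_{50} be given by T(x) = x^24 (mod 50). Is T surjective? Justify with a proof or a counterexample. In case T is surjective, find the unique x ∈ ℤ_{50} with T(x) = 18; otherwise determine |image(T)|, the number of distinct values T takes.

T(1) = 1^24 = 1.
T(7): Repeated squaring mod 50: 7^1 ≡ 7, 7^2 ≡ 7² = 49, 7^4 ≡ 49² = 2401 ≡ 1, 7^8 ≡ 1² = 1, 7^16 ≡ 1² = 1. Since 24 = 16 + 8, 7^24 ≡ 1·1: 1·1 = 1. So 7^24 ≡ 1 (mod 50).
So T(1) = T(7) = 1 while 1 ≠ 7, thus T is not injective.
A non-injective map from the 50-element set ℤ_{50} to itself takes at most 49 distinct values, so it cannot be surjective. Thus T is not surjective.
Since T is not surjective, we determine |image(T)|. Computing x^24 mod 50 for each x (by repeated squaring, reducing mod 50 at every step), the values T(0), T(1), …, T(49) are: 0, 1, 16, 31, 6, 25, 46, 1, 46, 11, 0, 41, 36, 11, 16, 25, 36, 21, 26, 21, 0, 31, 6, 41, 26, 25, 26, 41, 6, 31, 0, 21, 26, 21, 36, 25, 16, 11, 36, 41, 0, 11, 46, 1, 46, 25, 6, 31, 16, 1.
The distinct values are {0, 1, 6, 11, 16, 21, 25, 26, 31, 36, 41, 46}; there are 12 of them.

12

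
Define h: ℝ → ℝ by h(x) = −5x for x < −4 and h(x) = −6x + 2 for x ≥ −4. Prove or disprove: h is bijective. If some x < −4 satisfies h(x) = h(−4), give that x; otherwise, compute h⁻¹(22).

Both pieces are strictly decreasing (slopes −5 and −6), so each is injective on its own interval.
The left piece maps (−∞, −4) onto (20, ∞); the right piece maps [−4, ∞) onto (−∞, 26].
These images overlap. In particular h(−4) = 26 (right piece), and solving −5x = 26 on the left piece gives x = −26/5 < −4.
So h(−26/5) = h(−4) with −26/5 ≠ −4, and h is not injective, hence not bijective. This x = −26/5 is the requested value below −4.

-26/5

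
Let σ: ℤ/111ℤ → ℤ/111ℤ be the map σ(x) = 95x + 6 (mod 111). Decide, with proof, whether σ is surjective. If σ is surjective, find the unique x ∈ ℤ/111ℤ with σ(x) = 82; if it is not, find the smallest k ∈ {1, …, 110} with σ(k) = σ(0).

Since gcd(95, 111) = 1, 95 is invertible modulo 111. Euclid's algorithm: 111 = 1·95 + 16, 95 = 5·16 + 15, 16 = 1·15 + 1; back-substituting gives 1 = 104·95 − 89·111, so 95⁻¹ ≡ 104 (mod 111).
Then y ↦ 104(y − 6) is a two-sided inverse to σ, so every y ∈ ℤ/111ℤ has a preimage.
Thus σ is surjective.
Since σ is surjective, we compute σ⁻¹(82): solve 95x + 6 ≡ 82 (mod 111), i.e. 95x ≡ 76 (mod 111).
Multiplying by 95⁻¹ = 104 gives x ≡ 104·76 = 7904 = 71·111 + 23 ≡ 23 (mod 111).
Check: σ(23) = 95·23 + 6 = 2191 = 19·111 + 82 ≡ 82 (mod 111).

23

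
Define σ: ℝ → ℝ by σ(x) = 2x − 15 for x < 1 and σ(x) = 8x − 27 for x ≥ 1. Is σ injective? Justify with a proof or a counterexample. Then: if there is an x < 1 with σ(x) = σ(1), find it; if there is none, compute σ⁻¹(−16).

Both pieces are strictly increasing (slopes 2 and 8), so each is injective on its own interval.
The left piece maps (−∞, 1) onto (−∞, −13); the right piece maps [1, ∞) onto [−19, ∞).
These images overlap. In particular σ(1) = −19 (right piece), and solving 2x − 15 = −19 on the left piece gives x = −2 < 1.
So σ(−2) = σ(1) with −2 ≠ 1, and σ is not injective. This x = −2 is the requested value below 1.

-2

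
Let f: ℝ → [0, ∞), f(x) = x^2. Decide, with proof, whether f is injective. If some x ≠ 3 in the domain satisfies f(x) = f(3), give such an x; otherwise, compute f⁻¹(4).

f(3) = 9 = (−3)^2 = f(−3) (since 2 is even), with 3 ≠ −3. So f is not injective.
For the follow-up, such an x exists: taking x = −3 ∈ ℝ gives f(−3) = 9 = f(3) with −3 ≠ 3.

-3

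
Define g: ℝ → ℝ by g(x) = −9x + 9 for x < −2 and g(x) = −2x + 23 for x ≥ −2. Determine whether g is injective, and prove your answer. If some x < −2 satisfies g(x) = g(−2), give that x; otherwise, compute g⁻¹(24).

Both pieces are strictly decreasing (slopes −9 and −2), so each is injective on its own interval.
The left piece maps (−∞, −2) onto (27, ∞); the right piece maps [−2, ∞) onto (−∞, 27].
These images are disjoint, so no value is attained by both pieces. Hence g is injective.
Because the two images are disjoint, no x < −2 has g(x) = g(−2), so we compute g⁻¹(24): 24 lies in (−∞, 27], so solve −2x + 23 = 24: x = (24 − 23)/(−2) = −1/2.

-1/2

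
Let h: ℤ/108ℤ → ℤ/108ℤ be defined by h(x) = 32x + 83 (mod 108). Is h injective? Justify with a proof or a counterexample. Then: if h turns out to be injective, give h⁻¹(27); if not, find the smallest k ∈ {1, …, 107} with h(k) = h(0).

27

We have gcd(32, 108) = 4 > 1. Taking u = 0 and v = 27: h(0) = 83 and h(27) = 32·27 + 83 = 947 ≡ 83 (mod 108).
So h(0) = h(27) while 0 ≠ 27, so h is not injective.
Since h is not injective, we find the least positive k with h(k) = h(0): this means 32k ≡ 0 (mod 108), i.e. 108 ∣ 32k. Since gcd(32, 108) = 4, dividing through by 4 this holds exactly when 27 ∣ 8k, and as gcd(8, 27) = 1, exactly when 27 ∣ k.
The smallest positive such k is 27.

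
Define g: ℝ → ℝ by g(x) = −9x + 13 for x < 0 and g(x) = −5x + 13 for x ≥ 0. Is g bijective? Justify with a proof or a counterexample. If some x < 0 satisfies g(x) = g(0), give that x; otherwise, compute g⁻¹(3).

2

Both pieces are strictly decreasing (slopes −9 and −5), so each is injective on its own interval.
The left piece maps (−∞, 0) onto (13, ∞); the right piece maps [0, ∞) onto (−∞, 13].
Since 13 = 13, the images partition ℝ: g is injective and surjective, hence bijective.
Because the two images are disjoint, no x < 0 has g(x) = g(0), so we compute g⁻¹(3): 3 lies in (−∞, 13], so solve −5x + 13 = 3: x = (3 − 13)/(−5) = 2.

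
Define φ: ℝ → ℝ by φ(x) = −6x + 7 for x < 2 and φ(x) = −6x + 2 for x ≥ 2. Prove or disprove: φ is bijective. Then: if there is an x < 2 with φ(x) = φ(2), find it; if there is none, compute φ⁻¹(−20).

Both pieces are strictly decreasing (slopes −6 and −6), so each is injective on its own interval.
The left piece maps (−∞, 2) onto (−5, ∞); the right piece maps [2, ∞) onto (−∞, −10].
The images leave a gap (−5 has no preimage), so φ is not surjective, hence not bijective.
Because the two images are disjoint, no x < 2 has φ(x) = φ(2), so we compute φ⁻¹(−20): −20 lies in (−∞, −10], so solve −6x + 2 = −20: x = (−20 − 2)/(−6) = 11/3.

11/3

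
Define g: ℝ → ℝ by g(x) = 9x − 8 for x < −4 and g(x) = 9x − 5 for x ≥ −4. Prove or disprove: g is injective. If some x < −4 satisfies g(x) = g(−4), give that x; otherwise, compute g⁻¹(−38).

Both pieces are strictly increasing (slopes 9 and 9), so each is injective on its own interval.
The left piece maps (−∞, −4) onto (−∞, −44); the right piece maps [−4, ∞) onto [−41, ∞).
These images are disjoint, so no value is attained by both pieces. So g is injective.
Because the two images are disjoint, no x < −4 has g(x) = g(−4), so we compute g⁻¹(−38): −38 lies in [−41, ∞), so solve 9x − 5 = −38: x = (−38 + 5)/9 = −11/3.

-11/3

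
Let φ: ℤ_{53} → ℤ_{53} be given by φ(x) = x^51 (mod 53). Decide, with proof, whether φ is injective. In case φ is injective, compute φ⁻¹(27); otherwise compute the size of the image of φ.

Since 53 is prime, the nonzero elements of ℤ_{53} form a cyclic group of order 52.
As gcd(51, 52) = 1, raising to the 51st power is a bijection on this group: if s^51 ≡ t^51 then (st^{−1})^51 = 1, and the only element of order dividing gcd(51, 52) = 1 is 1, so s = t.
With φ(0) = 0 this makes φ injective on all of ℤ_{53}, hence bijective (finite equal-size domain and codomain). In particular φ is injective.
Since φ is injective, we find the preimage of 27. The inverse of x ↦ x^51 on (ℤ_{53})^× is x ↦ x^51, because 51·51 = 2601 = 50·52 + 1 ≡ 1 (mod 52) and x^{52} = 1 for x ≠ 0 (Fermat). So φ⁻¹(27) = 27^51 mod 53.
Repeated squaring mod 53: 27^1 ≡ 27, 27^2 ≡ 27² = 729 ≡ 40, 27^4 ≡ 40² = 1600 ≡ 10, 27^8 ≡ 10² = 100 ≡ 47, 27^16 ≡ 47² = 2209 ≡ 36, 27^32 ≡ 36² = 1296 ≡ 24. Since 51 = 32 + 16 + 2 + 1, 27^51 ≡ 24·36·40·27: 24·36 = 864 ≡ 16, then 16·40 = 640 ≡ 4, then 4·27 = 108 ≡ 2. So 27^51 ≡ 2 (mod 53).
Hence φ⁻¹(27) = 2.

2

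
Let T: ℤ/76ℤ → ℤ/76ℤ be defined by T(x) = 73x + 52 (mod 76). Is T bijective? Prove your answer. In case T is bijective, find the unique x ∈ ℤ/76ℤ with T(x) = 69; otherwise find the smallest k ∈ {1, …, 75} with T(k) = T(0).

45

Suppose T(u) = T(v) in ℤ/76ℤ. Then 73u + 52 ≡ 73v + 52 (mod 76), thus 73(u − v) ≡ 0 (mod 76).
Since gcd(73, 76) = 1, 73 is invertible modulo 76, therefore u − v ≡ 0 (mod 76), i.e. u = v.
We now compute 73⁻¹ mod 76 explicitly. Euclid's algorithm: 76 = 1·73 + 3, 73 = 24·3 + 1; back-substituting gives 1 = 25·73 − 24·76, so 73⁻¹ ≡ 25 (mod 76).
For any y ∈ ℤ/76ℤ, x = 25(y − 52) mod 76 satisfies T(x) = 73·25(y − 52) + 52 ≡ y (since 73·25 ≡ 1 mod 76). So every y has a preimage.
Hence T is bijective.
Since T is bijective, we compute T⁻¹(69): solve 73x + 52 ≡ 69 (mod 76), i.e. 73x ≡ 17 (mod 76).
Multiplying by 73⁻¹ = 25 gives x ≡ 25·17 = 425 = 5·76 + 45 ≡ 45 (mod 76).
Check: T(45) = 73·45 + 52 = 3337 = 43·76 + 69 ≡ 69 (mod 76).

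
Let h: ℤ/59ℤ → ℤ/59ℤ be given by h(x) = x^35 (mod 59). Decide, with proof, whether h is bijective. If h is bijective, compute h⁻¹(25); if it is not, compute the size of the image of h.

4

Since 59 is prime, the nonzero elements of ℤ/59ℤ form a cyclic group of order 58.
As gcd(35, 58) = 1, raising to the 35th power is a bijection on this group: if u^35 ≡ v^35 then (uv^{−1})^35 = 1, and the only element of order dividing gcd(35, 58) = 1 is 1, so u = v.
With h(0) = 0 this makes h injective on all of ℤ/59ℤ, hence bijective (finite equal-size domain and codomain). In particular h is bijective.
Since h is bijective, we find the preimage of 25. The inverse of x ↦ x^35 on (ℤ/59ℤ)^× is x ↦ x^5, because 35·5 = 175 = 3·58 + 1 ≡ 1 (mod 58) and x^{58} = 1 for x ≠ 0 (Fermat). So h⁻¹(25) = 25^5 mod 59.
Repeated squaring mod 59: 25^1 ≡ 25, 25^2 ≡ 25² = 625 ≡ 35, 25^4 ≡ 35² = 1225 ≡ 45. Since 5 = 4 + 1, 25^5 ≡ 45·25: 45·25 = 1125 ≡ 4. So 25^5 ≡ 4 (mod 59).
Hence h⁻¹(25) = 4.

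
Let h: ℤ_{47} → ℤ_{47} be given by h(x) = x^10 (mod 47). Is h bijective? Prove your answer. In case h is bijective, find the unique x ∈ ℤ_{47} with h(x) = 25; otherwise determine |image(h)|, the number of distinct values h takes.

24

h(23): Repeated squaring mod 47: 23^1 ≡ 23, 23^2 ≡ 23² = 529 ≡ 12, 23^4 ≡ 12² = 144 ≡ 3, 23^8 ≡ 3² = 9. Since 10 = 8 + 2, 23^10 ≡ 9·12: 9·12 = 108 ≡ 14. So 23^10 ≡ 14 (mod 47).
h(24): Repeated squaring mod 47: 24^1 ≡ 24, 24^2 ≡ 24² = 576 ≡ 12, 24^4 ≡ 12² = 144 ≡ 3, 24^8 ≡ 3² = 9. Since 10 = 8 + 2, 24^10 ≡ 9·12: 9·12 = 108 ≡ 14. So 24^10 ≡ 14 (mod 47).
So h(23) = h(24) = 14 while 23 ≠ 24, hence h is not injective, hence not bijective.
Since h is not bijective, we determine |image(h)|. Computing x^10 mod 47 for each x (by repeated squaring, reducing mod 47 at every step), the values h(0), h(1), …, h(46) are: 0, 1, 37, 17, 6, 12, 18, 32, 34, 7, 21, 42, 8, 2, 9, 16, 36, 28, 24, 4, 25, 27, 3, 14, 14, 3, 27, 25, 4, 24, 28, 36, 16, 9, 2, 8, 42, 21, 7, 34, 32, 18, 12, 6, 17, 37, 1.
The distinct values are {0, 1, 2, 3, 4, 6, 7, 8, 9, 12, 14, 16, 17, 18, 21, 24, 25, 27, 28, 32, 34, 36, 37, 42}; there are 24 of them.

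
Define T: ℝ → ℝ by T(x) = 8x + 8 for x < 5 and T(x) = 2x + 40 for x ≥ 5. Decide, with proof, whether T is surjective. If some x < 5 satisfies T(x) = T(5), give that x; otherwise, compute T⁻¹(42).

Both pieces are strictly increasing (slopes 8 and 2), so each is injective on its own interval.
The left piece maps (−∞, 5) onto (−∞, 48); the right piece maps [5, ∞) onto [50, ∞).
The union (−∞, 48) ∪ [50, ∞) omits the interval between 48 and 50; in particular 48 has no preimage. So T is not surjective.
Because the two images are disjoint, no x < 5 has T(x) = T(5), so we compute T⁻¹(42): 42 lies in (−∞, 48), so solve 8x + 8 = 42: x = (42 − 8)/8 = 17/4.

17/4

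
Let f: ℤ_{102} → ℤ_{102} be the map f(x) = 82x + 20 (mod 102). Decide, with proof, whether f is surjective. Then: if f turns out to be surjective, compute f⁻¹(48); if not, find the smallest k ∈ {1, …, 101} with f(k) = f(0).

51

Recall that surjectivity means every element of the codomain has a preimage under f.
Since gcd(82, 102) = 2, we have 82x ≡ 0 (mod 2) for all x, so f(x) ≡ 0 (mod 2).
But 1 ≢ 0 (mod 2), so 1 ∈ ℤ_{102} has no preimage. So f is not surjective.
Since f is not surjective, we find the least positive k with f(k) = f(0): this means 82k ≡ 0 (mod 102), i.e. 102 ∣ 82k. Since gcd(82, 102) = 2, dividing through by 2 this holds exactly when 51 ∣ 41k, and as gcd(41, 51) = 1, exactly when 51 ∣ k.
The smallest positive such k is 51.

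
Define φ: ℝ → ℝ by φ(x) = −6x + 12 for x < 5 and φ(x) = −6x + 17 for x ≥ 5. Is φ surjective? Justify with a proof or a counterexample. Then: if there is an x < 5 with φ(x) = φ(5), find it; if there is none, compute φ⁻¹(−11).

Both pieces are strictly decreasing (slopes −6 and −6), so each is injective on its own interval.
The left piece maps (−∞, 5) onto (−18, ∞); the right piece maps [5, ∞) onto (−∞, −13].
The union (−18, ∞) ∪ (−∞, −13] covers ℝ, so φ is surjective.
For the follow-up: the images overlap, so an x < 5 with φ(x) = φ(5) exists. φ(5) = −13; solving −6x + 12 = −13 for x < 5 gives x = (−13 − 12)/(−6) = 25/6.

25/6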